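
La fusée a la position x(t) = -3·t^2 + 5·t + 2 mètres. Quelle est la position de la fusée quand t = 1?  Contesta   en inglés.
Using x(t) = -3·t^2 + 5·t + 2 and substituting t = 1, we find x = 4.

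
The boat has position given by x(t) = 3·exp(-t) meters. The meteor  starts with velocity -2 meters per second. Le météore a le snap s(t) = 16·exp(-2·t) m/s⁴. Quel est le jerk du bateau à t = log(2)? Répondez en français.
Nous devons dériver notre équation de la position x(t) = 3·exp(-t) 3 fois. En prenant d/dt de x(t), nous trouvons v(t) = -3·exp(-t). La dérivée de la vitesse donne l'accélération: a(t) = 3·exp(-t). En prenant d/dt de a(t), nous trouvons j(t) = -3·exp(-t). Nous avons le jerk j(t) = -3·exp(-t). En substituant t = log(2): j(log(2)) = -3/2.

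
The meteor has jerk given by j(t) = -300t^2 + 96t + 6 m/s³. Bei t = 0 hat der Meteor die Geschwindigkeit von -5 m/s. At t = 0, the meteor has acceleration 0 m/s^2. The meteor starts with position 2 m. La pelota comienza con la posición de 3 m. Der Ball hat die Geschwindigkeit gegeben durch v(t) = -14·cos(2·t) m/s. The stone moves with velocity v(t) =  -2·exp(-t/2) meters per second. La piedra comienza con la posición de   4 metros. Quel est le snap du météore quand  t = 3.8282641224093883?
Nous devons dériver notre équation du jerk j(t) = -300·t^2 + 96·t + 6 1 fois. En prenant d/dt de j(t), nous trouvons s(t) = 96 - 600·t. Nous avons le snap s(t) = 96 - 600·t. En substituant t = 3.8282641224093883: s(3.8282641224093883) = -2200.95847344563.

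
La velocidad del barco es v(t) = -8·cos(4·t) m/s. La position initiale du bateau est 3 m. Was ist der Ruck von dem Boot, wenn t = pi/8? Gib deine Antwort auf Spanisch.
Para resolver esto, necesitamos tomar 2 derivadas de nuestra ecuación de la velocidad v(t) = -8·cos(4·t). Derivando la velocidad, obtenemos la aceleración: a(t) = 32·sin(4·t). Tomando d/dt de a(t), encontramos j(t) = 128·cos(4·t). Usando j(t) = 128·cos(4·t) y sustituyendo t = pi/8, encontramos j = 0.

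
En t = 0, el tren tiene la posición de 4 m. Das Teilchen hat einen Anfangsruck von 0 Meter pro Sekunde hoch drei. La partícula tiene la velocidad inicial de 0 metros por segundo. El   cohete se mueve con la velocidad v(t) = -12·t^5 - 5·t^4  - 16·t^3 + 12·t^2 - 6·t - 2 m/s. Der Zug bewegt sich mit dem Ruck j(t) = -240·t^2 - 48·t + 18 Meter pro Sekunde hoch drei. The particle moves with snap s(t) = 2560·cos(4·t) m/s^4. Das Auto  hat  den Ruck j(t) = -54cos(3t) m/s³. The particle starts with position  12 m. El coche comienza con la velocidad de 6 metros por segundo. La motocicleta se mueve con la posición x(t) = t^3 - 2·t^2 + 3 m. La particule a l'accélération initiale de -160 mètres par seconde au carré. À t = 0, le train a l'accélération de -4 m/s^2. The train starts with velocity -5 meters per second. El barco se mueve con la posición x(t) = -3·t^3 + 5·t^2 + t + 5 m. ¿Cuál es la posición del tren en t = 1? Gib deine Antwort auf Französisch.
Nous devons intégrer notre équation du jerk j(t) = -240·t^2 - 48·t + 18 3 fois. En intégrant le jerk et en utilisant la condition initiale a(0) = -4, nous obtenons a(t) = -80·t^3 - 24·t^2 + 18·t - 4. L'intégrale de l'accélération est la vitesse. En utilisant v(0) = -5, nous obtenons v(t) = -20·t^4 - 8·t^3 + 9·t^2 - 4·t - 5. En intégrant la vitesse et en utilisant la condition initiale x(0) = 4, nous obtenons x(t) = -4·t^5 - 2·t^4 + 3·t^3 - 2·t^2 - 5·t + 4. En utilisant x(t) = -4·t^5 - 2·t^4 + 3·t^3 - 2·t^2 - 5·t + 4 et en substituant t = 1, nous trouvons x = -6.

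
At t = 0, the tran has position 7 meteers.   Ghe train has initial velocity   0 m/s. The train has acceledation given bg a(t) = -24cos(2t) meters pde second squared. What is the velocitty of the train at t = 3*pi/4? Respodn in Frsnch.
Pour résoudre ceci, nous devons prendre 1 intégrale de notre équation de l'accélération a(t) = -24·cos(2·t). En prenant ∫a(t)dt et en appliquant v(0) = 0, nous trouvons v(t) = -12·sin(2·t). En utilisant v(t) = -12·sin(2·t) et en substituant t = 3*pi/4, nous trouvons v = 12.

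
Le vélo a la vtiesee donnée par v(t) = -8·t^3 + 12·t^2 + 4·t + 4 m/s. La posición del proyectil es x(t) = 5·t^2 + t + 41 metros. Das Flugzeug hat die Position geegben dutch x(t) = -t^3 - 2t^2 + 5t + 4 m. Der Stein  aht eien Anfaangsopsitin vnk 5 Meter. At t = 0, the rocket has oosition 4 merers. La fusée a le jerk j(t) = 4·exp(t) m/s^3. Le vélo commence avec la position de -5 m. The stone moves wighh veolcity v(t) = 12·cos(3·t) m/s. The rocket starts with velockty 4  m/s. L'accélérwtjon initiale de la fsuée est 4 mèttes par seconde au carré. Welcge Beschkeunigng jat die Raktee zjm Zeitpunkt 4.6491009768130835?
Wir müssen unsere Gleichung für den Ruck j(t) = 4·exp(t) 1-mal integrieren. Das Integral von dem Ruck, mit a(0) = 4, ergibt die Beschleunigung: a(t) = 4·exp(t). Aus der Gleichung für die Beschleunigung a(t) = 4·exp(t), setzen wir t = 4.6491009768130835 ein und erhalten a = 417.964014009757.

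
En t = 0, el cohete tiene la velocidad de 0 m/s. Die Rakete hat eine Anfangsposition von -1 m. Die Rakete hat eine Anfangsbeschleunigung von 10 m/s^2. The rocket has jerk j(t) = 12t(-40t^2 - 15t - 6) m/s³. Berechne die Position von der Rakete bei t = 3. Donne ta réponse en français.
En partant du jerk j(t) = 12·t·(-40·t^2 - 15·t - 6), nous prenons 3 primitives. L'intégrale du jerk, avec a(0) = 10, donne l'accélération: a(t) = -120·t^4 - 60·t^3 - 36·t^2 + 10. L'intégrale de l'accélération est la vitesse. En utilisant v(0) = 0, nous obtenons v(t) = t·(-24·t^4 - 15·t^3 - 12·t^2 + 10). En prenant ∫v(t)dt et en appliquant x(0) = -1, nous trouvons x(t) = -4·t^6 - 3·t^5 - 3·t^4 + 5·t^2 - 1. Nous avons la position x(t) = -4·t^6 - 3·t^5 - 3·t^4 + 5·t^2 - 1. En substituant t = 3: x(3) = -3844.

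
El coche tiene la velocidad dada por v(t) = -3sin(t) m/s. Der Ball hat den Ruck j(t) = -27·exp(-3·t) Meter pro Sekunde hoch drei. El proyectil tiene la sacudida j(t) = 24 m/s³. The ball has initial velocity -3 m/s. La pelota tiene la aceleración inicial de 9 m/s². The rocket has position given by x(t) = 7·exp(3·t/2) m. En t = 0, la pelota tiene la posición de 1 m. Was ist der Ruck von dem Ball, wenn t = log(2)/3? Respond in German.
Wir haben den Ruck j(t) = -27·exp(-3·t). Durch Einsetzen von t = log(2)/3: j(log(2)/3) = -27/2.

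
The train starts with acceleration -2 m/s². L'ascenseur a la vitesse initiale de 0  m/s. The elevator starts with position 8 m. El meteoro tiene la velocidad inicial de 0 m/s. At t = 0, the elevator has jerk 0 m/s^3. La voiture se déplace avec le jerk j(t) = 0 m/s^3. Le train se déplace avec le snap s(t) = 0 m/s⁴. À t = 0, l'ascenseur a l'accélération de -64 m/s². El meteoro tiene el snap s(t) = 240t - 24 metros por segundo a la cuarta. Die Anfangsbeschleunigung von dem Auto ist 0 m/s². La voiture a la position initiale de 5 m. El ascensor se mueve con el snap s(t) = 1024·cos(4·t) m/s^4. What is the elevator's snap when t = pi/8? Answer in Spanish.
Usando s(t) = 1024·cos(4·t) y sustituyendo t = pi/8, encontramos s = 0.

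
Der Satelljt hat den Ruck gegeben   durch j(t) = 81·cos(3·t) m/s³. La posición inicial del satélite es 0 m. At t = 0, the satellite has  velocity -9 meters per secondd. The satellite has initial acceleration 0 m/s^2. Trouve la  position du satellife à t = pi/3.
Nous devons trouver la primitive de notre équation du jerk j(t) = 81·cos(3·t) 3 fois. La primitive du jerk est l'accélération. En utilisant a(0) = 0, nous obtenons a(t) = 27·sin(3·t). L'intégrale de l'accélération, avec v(0) = -9, donne la vitesse: v(t) = -9·cos(3·t). L'intégrale de la vitesse est la position. En utilisant x(0) = 0, nous obtenons x(t) = -3·sin(3·t). En utilisant x(t) = -3·sin(3·t) et en substituant t = pi/3, nous trouvons x = 0.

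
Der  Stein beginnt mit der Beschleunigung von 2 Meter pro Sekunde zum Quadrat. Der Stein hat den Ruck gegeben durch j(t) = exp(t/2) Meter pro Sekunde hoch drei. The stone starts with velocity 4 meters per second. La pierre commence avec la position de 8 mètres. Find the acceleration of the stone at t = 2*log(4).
Starting from jerk j(t) = exp(t/2), we take 1 antiderivative. Taking ∫j(t)dt and applying a(0) = 2, we find a(t) = 2·exp(t/2). Using a(t) = 2·exp(t/2) and substituting t = 2*log(4), we find a = 8.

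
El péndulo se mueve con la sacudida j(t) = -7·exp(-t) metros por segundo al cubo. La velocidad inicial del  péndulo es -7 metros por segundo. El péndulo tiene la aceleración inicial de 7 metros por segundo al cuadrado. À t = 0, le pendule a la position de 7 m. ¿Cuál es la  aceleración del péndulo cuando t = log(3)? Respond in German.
Wir müssen unsere Gleichung für den Ruck j(t) = -7·exp(-t) 1-mal integrieren. Mit ∫j(t)dt und Anwendung von a(0) = 7, finden wir a(t) = 7·exp(-t). Aus der Gleichung für die Beschleunigung a(t) = 7·exp(-t), setzen wir t = log(3) ein und erhalten a = 7/3.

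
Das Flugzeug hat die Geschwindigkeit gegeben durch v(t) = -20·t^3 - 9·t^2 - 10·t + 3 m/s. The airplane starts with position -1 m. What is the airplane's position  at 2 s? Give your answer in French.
En partant de la vitesse v(t) = -20·t^3 - 9·t^2 - 10·t + 3, nous prenons 1 primitive. En intégrant la vitesse et en utilisant la condition initiale x(0) = -1, nous obtenons x(t) = -5·t^4 - 3·t^3 - 5·t^2 + 3·t - 1. Nous avons la position x(t) = -5·t^4 - 3·t^3 - 5·t^2 + 3·t - 1. En substituant t = 2: x(2) = -119.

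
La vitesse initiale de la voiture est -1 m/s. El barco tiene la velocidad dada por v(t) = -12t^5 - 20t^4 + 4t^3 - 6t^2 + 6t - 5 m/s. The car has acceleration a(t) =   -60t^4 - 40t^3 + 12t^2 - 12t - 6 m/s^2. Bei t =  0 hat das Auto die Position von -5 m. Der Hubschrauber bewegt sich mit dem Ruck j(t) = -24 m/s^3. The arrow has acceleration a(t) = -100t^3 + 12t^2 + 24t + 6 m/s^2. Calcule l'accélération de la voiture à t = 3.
En utilisant a(t) = -60·t^4 - 40·t^3 + 12·t^2 - 12·t - 6 et en substituant t = 3, nous trouvons a = -5874.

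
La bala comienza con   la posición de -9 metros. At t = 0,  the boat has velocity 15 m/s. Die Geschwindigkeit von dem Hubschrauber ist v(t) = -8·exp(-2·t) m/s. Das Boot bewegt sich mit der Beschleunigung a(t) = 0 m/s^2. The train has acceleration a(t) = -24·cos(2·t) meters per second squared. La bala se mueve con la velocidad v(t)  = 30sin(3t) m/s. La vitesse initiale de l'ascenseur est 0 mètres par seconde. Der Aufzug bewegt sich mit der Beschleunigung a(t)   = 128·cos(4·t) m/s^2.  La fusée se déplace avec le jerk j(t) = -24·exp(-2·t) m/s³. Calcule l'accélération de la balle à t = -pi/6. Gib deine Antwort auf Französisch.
Pour résoudre ceci, nous devons prendre 1 dérivée de notre équation de la vitesse v(t) = 30·sin(3·t). La dérivée de la vitesse donne l'accélération: a(t) = 90·cos(3·t). En utilisant a(t) = 90·cos(3·t) et en substituant t = -pi/6, nous trouvons a = 0.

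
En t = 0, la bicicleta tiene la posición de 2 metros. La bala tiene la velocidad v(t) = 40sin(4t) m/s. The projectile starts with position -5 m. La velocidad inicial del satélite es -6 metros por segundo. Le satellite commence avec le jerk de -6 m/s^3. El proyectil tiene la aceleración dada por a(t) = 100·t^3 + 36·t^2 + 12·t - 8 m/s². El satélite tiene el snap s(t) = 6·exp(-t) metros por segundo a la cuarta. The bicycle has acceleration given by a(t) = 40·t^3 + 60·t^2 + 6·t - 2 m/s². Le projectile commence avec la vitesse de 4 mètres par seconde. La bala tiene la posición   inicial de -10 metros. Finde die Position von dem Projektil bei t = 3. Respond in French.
Nous devons trouver l'intégrale de notre équation de l'accélération a(t) = 100·t^3 + 36·t^2 + 12·t - 8 2 fois. La primitive de l'accélération, avec v(0) = 4, donne la vitesse: v(t) = 25·t^4 + 12·t^3 + 6·t^2 - 8·t + 4. En intégrant la vitesse et en utilisant la condition initiale x(0) = -5, nous obtenons x(t) = 5·t^5 + 3·t^4 + 2·t^3 - 4·t^2 + 4·t - 5. De l'équation de la position x(t) = 5·t^5 + 3·t^4 + 2·t^3 - 4·t^2 + 4·t - 5, nous substituons t = 3 pour obtenir x = 1483.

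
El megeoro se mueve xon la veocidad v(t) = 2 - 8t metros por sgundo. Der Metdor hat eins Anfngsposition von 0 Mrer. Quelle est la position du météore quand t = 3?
Nous devons intégrer notre équation de la vitesse v(t) = 2 - 8·t 1 fois. La primitive de la vitesse est la position. En utilisant x(0) = 0, nous obtenons x(t) = -4·t^2 + 2·t. Nous avons la position x(t) = -4·t^2 + 2·t. En substituant t = 3: x(3) = -30.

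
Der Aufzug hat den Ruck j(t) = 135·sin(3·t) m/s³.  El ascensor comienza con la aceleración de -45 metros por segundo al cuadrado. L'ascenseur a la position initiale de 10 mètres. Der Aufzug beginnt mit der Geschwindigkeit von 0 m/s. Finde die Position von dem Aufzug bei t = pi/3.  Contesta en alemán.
Wir müssen unsere Gleichung für den Ruck j(t) = 135·sin(3·t) 3-mal integrieren. Durch Integration von dem Ruck und Verwendung der Anfangsbedingung a(0) = -45, erhalten wir a(t) = -45·cos(3·t). Die Stammfunktion von der Beschleunigung, mit v(0) = 0, ergibt die Geschwindigkeit: v(t) = -15·sin(3·t). Mit ∫v(t)dt und Anwendung von x(0) = 10, finden wir x(t) = 5·cos(3·t) + 5. Mit x(t) = 5·cos(3·t) + 5 und Einsetzen von t = pi/3, finden wir x = 0.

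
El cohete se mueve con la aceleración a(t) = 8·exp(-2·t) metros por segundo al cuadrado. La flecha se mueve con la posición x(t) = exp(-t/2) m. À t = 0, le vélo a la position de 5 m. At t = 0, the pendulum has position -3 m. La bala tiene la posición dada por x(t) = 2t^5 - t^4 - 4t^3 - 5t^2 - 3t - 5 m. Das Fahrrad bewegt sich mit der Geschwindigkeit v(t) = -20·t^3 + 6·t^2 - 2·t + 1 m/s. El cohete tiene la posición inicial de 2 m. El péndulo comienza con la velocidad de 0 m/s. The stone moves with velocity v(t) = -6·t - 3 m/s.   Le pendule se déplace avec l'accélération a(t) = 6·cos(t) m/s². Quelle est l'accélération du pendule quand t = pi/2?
Nous avons l'accélération a(t) = 6·cos(t). En substituant t = pi/2: a(pi/2) = 0.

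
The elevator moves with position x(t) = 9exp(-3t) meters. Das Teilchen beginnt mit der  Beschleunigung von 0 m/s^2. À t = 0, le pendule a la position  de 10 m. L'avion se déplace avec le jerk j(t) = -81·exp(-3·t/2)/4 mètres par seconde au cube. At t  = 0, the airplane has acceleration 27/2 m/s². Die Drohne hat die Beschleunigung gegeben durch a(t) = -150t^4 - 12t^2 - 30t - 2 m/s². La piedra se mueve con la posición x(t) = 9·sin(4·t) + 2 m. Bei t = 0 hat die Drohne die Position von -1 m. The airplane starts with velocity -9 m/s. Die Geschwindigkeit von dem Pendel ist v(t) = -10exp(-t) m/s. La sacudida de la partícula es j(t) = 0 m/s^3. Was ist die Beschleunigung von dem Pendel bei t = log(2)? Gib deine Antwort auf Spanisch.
Debemos derivar nuestra ecuación de la velocidad v(t) = -10·exp(-t) 1 vez. La derivada de la velocidad da la aceleración: a(t) = 10·exp(-t). De la ecuación de la aceleración a(t) = 10·exp(-t), sustituimos t = log(2) para obtener a = 5.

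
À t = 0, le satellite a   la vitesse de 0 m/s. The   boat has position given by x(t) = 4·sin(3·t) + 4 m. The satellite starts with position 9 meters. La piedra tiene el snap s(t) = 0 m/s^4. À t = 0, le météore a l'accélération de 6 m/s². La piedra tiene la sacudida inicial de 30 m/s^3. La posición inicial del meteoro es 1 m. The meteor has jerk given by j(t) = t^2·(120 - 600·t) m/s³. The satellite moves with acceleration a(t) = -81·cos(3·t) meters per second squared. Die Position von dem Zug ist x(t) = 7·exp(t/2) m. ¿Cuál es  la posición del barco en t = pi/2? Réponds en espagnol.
De la ecuación de la posición x(t) = 4·sin(3·t) + 4, sustituimos t = pi/2 para obtener x = 0.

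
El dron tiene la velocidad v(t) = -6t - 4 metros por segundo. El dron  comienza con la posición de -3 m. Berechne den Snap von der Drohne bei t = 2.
Ausgehend von der Geschwindigkeit v(t) = -6·t - 4, nehmen wir 3 Ableitungen. Durch Ableiten von der Geschwindigkeit erhalten wir die Beschleunigung: a(t) = -6. Durch Ableiten von der Beschleunigung erhalten wir den Ruck: j(t) = 0. Die Ableitung von dem Ruck ergibt den Snap: s(t) = 0. Aus der Gleichung für den Snap s(t) = 0, setzen wir t = 2 ein und erhalten s = 0.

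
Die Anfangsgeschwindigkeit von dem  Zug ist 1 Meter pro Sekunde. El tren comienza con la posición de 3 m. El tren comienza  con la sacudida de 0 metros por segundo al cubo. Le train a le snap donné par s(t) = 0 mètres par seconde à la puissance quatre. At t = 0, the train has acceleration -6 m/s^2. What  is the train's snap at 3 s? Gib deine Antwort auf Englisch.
We have snap s(t) = 0. Substituting t = 3: s(3) = 0.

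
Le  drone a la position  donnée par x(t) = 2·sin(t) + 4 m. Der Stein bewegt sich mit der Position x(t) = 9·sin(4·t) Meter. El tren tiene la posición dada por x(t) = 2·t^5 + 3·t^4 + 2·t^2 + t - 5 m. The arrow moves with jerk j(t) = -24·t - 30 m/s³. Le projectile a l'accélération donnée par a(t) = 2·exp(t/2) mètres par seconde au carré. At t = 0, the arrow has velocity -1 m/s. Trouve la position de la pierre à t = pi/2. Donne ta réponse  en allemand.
Wir haben die Position x(t) = 9·sin(4·t). Durch Einsetzen von t = pi/2: x(pi/2) = 0.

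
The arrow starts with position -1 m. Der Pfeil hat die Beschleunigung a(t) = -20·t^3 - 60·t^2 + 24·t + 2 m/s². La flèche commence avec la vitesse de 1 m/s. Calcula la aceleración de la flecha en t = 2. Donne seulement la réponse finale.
a(2) = -350.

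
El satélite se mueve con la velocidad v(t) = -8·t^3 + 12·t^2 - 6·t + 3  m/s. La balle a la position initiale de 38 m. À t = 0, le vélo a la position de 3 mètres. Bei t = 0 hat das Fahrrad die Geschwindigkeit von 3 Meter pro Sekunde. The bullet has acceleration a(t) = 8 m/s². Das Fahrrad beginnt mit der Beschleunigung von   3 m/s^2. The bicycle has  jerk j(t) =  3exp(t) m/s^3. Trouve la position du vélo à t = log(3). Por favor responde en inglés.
To solve this, we need to take 3 antiderivatives of our jerk equation j(t) = 3·exp(t). Taking ∫j(t)dt and applying a(0) = 3, we find a(t) = 3·exp(t). Integrating acceleration and using the initial condition v(0) = 3, we get v(t) = 3·exp(t). Finding the integral of v(t) and using x(0) = 3: x(t) = 3·exp(t). From the given position equation x(t) = 3·exp(t), we substitute t = log(3) to get x = 9.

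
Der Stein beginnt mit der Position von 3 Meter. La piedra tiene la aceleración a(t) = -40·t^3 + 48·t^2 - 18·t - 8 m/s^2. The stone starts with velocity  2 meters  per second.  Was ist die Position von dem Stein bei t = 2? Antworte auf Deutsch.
Um dies zu lösen, müssen wir 2 Stammfunktionen unserer Gleichung für die Beschleunigung a(t) = -40·t^3 + 48·t^2 - 18·t - 8 finden. Durch Integration von der Beschleunigung und Verwendung der Anfangsbedingung v(0) = 2, erhalten wir v(t) = -10·t^4 + 16·t^3 - 9·t^2 - 8·t + 2. Das Integral von der Geschwindigkeit, mit x(0) = 3, ergibt die Position: x(t) = -2·t^5 + 4·t^4 - 3·t^3 - 4·t^2 + 2·t + 3. Aus der Gleichung für die Position x(t) = -2·t^5 + 4·t^4 - 3·t^3 - 4·t^2 + 2·t + 3, setzen wir t = 2 ein und erhalten x = -33.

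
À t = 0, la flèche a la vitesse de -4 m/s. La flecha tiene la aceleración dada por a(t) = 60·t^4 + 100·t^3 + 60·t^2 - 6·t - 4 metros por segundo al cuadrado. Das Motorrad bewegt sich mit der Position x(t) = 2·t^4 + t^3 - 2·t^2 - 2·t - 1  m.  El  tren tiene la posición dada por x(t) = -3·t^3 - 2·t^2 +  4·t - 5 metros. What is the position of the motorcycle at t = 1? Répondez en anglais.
From the given position equation x(t) = 2·t^4 + t^3 - 2·t^2 - 2·t - 1, we substitute t = 1 to get x = -2.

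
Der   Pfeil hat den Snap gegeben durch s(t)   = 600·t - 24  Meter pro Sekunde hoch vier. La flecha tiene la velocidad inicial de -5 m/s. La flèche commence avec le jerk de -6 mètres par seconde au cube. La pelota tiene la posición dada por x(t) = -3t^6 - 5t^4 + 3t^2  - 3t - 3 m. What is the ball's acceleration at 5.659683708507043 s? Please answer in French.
Nous devons dériver notre équation de la position x(t) = -3·t^6 - 5·t^4 + 3·t^2 - 3·t - 3 2 fois. La dérivée de la position donne la vitesse: v(t) = -18·t^5 - 20·t^3 + 6·t - 3. En dérivant la vitesse, nous obtenons l'accélération: a(t) = -90·t^4 - 60·t^2 + 6. Nous avons l'accélération a(t) = -90·t^4 - 60·t^2 + 6. En substituant t = 5.659683708507043: a(5.659683708507043) = -94260.4468129726.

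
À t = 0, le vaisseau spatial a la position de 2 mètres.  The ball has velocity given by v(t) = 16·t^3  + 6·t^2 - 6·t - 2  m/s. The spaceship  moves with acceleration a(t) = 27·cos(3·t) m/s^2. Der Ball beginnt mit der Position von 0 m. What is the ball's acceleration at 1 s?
To solve this, we need to take 1 derivative of our velocity equation v(t) = 16·t^3 + 6·t^2 - 6·t - 2. Taking d/dt of v(t), we find a(t) = 48·t^2 + 12·t - 6. Using a(t) = 48·t^2 + 12·t - 6 and substituting t = 1, we find a = 54.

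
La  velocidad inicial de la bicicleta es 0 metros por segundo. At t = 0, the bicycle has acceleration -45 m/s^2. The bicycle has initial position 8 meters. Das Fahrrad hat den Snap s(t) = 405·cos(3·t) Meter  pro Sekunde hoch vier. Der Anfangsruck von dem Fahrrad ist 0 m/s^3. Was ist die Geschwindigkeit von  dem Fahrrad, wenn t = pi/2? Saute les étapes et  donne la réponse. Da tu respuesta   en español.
La velocidad en t = pi/2 es v = 15.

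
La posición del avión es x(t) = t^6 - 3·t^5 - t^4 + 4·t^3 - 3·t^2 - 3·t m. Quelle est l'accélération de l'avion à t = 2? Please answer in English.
To solve this, we need to take 2 derivatives of our position equation x(t) = t^6 - 3·t^5 - t^4 + 4·t^3 - 3·t^2 - 3·t. The derivative of position gives velocity: v(t) = 6·t^5 - 15·t^4 - 4·t^3 + 12·t^2 - 6·t - 3. Differentiating velocity, we get acceleration: a(t) = 30·t^4 - 60·t^3 - 12·t^2 + 24·t - 6. From the given acceleration equation a(t) = 30·t^4 - 60·t^3 - 12·t^2 + 24·t - 6, we substitute t = 2 to get a = -6.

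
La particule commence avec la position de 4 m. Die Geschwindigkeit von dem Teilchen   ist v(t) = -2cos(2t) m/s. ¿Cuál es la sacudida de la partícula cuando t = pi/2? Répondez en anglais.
To solve this, we need to take 2 derivatives of our velocity equation v(t) = -2·cos(2·t). The derivative of velocity gives acceleration: a(t) = 4·sin(2·t). Taking d/dt of a(t), we find j(t) = 8·cos(2·t). Using j(t) = 8·cos(2·t) and substituting t = pi/2, we find j = -8.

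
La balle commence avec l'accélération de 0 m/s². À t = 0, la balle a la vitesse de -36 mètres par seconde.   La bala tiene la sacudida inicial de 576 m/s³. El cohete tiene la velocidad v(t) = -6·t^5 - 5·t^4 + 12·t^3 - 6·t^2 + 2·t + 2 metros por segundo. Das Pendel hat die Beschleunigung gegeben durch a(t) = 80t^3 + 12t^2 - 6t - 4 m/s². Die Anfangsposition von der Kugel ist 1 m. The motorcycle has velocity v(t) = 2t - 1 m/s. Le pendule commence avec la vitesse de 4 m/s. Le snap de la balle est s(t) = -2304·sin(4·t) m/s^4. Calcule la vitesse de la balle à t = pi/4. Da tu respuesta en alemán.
Wir müssen unsere Gleichung für den Snap s(t) = -2304·sin(4·t) 3-mal integrieren. Das Integral von dem Snap, mit j(0) = 576, ergibt den Ruck: j(t) = 576·cos(4·t). Durch Integration von dem Ruck und Verwendung der Anfangsbedingung a(0) = 0, erhalten wir a(t) = 144·sin(4·t). Das Integral von der Beschleunigung ist die Geschwindigkeit. Mit v(0) = -36 erhalten wir v(t) = -36·cos(4·t). Aus der Gleichung für die Geschwindigkeit v(t) = -36·cos(4·t), setzen wir t = pi/4 ein und erhalten v = 36.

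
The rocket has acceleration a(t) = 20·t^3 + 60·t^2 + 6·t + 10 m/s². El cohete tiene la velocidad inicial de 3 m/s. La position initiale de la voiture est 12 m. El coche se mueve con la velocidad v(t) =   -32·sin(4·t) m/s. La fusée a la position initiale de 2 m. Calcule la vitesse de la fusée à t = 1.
En partant de l'accélération a(t) = 20·t^3 + 60·t^2 + 6·t + 10, nous prenons 1 primitive. La primitive de l'accélération, avec v(0) = 3, donne la vitesse: v(t) = 5·t^4 + 20·t^3 + 3·t^2 + 10·t + 3. En utilisant v(t) = 5·t^4 + 20·t^3 + 3·t^2 + 10·t + 3 et en substituant t = 1, nous trouvons v = 41.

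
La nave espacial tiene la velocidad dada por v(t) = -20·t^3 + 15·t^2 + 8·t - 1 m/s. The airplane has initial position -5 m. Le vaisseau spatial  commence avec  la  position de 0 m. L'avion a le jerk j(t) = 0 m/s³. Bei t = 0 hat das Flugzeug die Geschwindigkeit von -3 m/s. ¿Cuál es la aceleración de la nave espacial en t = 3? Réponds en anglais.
To solve this, we need to take 1 derivative of our velocity equation v(t) = -20·t^3 + 15·t^2 + 8·t - 1. Taking d/dt of v(t), we find a(t) = -60·t^2 + 30·t + 8. Using a(t) = -60·t^2 + 30·t + 8 and substituting t = 3, we find a = -442.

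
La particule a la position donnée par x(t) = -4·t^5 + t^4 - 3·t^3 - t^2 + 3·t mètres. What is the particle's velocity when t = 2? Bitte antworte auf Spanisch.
Debemos derivar nuestra ecuación de la posición x(t) = -4·t^5 + t^4 - 3·t^3 - t^2 + 3·t 1 vez. Derivando la posición, obtenemos la velocidad: v(t) = -20·t^4 + 4·t^3 - 9·t^2 - 2·t + 3. Usando v(t) = -20·t^4 + 4·t^3 - 9·t^2 - 2·t + 3 y sustituyendo t = 2, encontramos v = -325.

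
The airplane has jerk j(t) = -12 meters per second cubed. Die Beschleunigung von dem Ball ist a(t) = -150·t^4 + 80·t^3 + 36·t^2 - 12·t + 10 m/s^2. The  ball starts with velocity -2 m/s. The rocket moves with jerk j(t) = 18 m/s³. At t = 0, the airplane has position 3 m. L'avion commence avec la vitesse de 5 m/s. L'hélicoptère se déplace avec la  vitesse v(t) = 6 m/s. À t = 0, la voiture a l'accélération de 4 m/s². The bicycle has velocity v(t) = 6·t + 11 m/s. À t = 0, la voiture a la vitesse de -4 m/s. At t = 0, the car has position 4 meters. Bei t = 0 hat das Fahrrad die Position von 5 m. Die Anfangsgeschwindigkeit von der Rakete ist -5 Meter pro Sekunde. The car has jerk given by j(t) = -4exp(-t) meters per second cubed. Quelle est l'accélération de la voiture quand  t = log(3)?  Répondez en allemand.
Wir müssen die Stammfunktion unserer Gleichung für den Ruck j(t) = -4·exp(-t) 1-mal finden. Das Integral von dem Ruck, mit a(0) = 4, ergibt die Beschleunigung: a(t) = 4·exp(-t). Aus der Gleichung für die Beschleunigung a(t) = 4·exp(-t), setzen wir t = log(3) ein und erhalten a = 4/3.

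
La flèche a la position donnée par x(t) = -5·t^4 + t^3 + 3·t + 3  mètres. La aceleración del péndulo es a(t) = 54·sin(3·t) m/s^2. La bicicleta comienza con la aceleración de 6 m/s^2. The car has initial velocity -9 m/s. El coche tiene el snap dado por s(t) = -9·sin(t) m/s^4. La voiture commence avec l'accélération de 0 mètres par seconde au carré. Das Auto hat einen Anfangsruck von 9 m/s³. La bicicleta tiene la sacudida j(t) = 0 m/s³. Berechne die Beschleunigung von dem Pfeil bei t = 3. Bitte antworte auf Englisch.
To solve this, we need to take 2 derivatives of our position equation x(t) = -5·t^4 + t^3 + 3·t + 3. Taking d/dt of x(t), we find v(t) = -20·t^3 + 3·t^2 + 3. Taking d/dt of v(t), we find a(t) = -60·t^2 + 6·t. Using a(t) = -60·t^2 + 6·t and substituting t = 3, we find a = -522.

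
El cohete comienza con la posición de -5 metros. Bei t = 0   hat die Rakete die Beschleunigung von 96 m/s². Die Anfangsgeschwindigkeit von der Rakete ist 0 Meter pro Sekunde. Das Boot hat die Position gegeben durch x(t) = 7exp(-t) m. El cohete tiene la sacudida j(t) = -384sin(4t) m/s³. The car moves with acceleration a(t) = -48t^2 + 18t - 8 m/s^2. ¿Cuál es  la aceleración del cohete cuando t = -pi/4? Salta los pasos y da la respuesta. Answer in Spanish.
La aceleración en t = -pi/4 es a = -96.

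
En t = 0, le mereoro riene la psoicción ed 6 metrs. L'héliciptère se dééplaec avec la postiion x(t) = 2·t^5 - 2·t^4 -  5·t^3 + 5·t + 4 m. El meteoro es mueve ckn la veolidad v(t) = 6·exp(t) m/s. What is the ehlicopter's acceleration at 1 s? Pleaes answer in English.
Starting from position x(t) = 2·t^5 - 2·t^4 - 5·t^3 + 5·t + 4, we take 2 derivatives. The derivative of position gives velocity: v(t) = 10·t^4 - 8·t^3 - 15·t^2 + 5. Differentiating velocity, we get acceleration: a(t) = 40·t^3 - 24·t^2 - 30·t. We have acceleration a(t) = 40·t^3 - 24·t^2 - 30·t. Substituting t = 1: a(1) = -14.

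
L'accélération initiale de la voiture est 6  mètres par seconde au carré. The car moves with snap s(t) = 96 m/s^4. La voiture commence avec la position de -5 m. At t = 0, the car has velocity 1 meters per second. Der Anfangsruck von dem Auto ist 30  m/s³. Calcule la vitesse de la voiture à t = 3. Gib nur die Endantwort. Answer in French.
v(3) = 586.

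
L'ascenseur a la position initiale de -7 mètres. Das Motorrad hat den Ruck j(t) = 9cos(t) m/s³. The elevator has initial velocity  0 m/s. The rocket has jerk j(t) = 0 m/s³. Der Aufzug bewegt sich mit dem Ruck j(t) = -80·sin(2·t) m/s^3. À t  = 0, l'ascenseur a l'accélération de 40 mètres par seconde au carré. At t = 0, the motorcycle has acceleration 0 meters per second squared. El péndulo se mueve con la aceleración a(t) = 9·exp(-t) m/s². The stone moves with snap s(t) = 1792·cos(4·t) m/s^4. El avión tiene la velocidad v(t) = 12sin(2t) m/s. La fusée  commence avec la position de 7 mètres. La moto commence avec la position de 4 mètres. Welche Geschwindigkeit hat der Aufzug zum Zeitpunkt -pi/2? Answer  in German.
Wir müssen die Stammfunktion unserer Gleichung für den Ruck j(t) = -80·sin(2·t) 2-mal finden. Die Stammfunktion von dem Ruck, mit a(0) = 40, ergibt die Beschleunigung: a(t) = 40·cos(2·t). Die Stammfunktion von der Beschleunigung ist die Geschwindigkeit. Mit v(0) = 0 erhalten wir v(t) = 20·sin(2·t). Mit v(t) = 20·sin(2·t) und Einsetzen von t = -pi/2, finden wir v = 0.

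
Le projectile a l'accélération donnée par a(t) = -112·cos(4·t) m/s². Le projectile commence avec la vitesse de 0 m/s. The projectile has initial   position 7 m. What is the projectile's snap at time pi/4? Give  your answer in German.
Wir müssen unsere Gleichung für die Beschleunigung a(t) = -112·cos(4·t) 2-mal ableiten. Die Ableitung von der Beschleunigung ergibt den Ruck: j(t) = 448·sin(4·t). Die Ableitung von dem Ruck ergibt den Snap: s(t) = 1792·cos(4·t). Wir haben den Snap s(t) = 1792·cos(4·t). Durch Einsetzen von t = pi/4: s(pi/4) = -1792.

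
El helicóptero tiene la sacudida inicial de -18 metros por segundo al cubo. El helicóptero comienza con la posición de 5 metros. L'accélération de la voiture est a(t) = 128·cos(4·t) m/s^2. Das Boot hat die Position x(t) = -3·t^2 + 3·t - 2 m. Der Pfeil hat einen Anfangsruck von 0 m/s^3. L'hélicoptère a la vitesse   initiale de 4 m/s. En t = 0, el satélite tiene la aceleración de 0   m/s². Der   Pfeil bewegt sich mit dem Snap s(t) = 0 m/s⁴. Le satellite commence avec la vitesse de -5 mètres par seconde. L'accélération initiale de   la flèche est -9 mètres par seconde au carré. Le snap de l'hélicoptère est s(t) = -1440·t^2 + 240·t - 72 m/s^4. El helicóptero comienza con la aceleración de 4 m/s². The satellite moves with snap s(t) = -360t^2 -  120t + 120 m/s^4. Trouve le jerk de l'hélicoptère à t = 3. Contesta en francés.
Pour résoudre ceci, nous devons prendre 1 intégrale de notre équation du snap s(t) = -1440·t^2 + 240·t - 72. La primitive du snap est le jerk. En utilisant j(0) = -18, nous obtenons j(t) = -480·t^3 + 120·t^2 - 72·t - 18. De l'équation du jerk j(t) = -480·t^3 + 120·t^2 - 72·t - 18, nous substituons t = 3 pour obtenir j = -12114.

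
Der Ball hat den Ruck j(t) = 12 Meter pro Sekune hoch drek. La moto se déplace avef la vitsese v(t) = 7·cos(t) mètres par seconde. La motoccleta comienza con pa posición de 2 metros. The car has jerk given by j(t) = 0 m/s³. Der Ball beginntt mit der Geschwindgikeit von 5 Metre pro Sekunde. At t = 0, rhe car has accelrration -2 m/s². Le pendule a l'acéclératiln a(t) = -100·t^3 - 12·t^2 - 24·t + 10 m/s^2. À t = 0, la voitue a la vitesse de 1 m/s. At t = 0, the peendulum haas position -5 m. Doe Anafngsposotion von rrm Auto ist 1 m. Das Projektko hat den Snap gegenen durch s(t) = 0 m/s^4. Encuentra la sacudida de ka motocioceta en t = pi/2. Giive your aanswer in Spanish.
Partiendo de la velocidad v(t) = 7·cos(t), tomamos 2 derivadas. Tomando d/dt de v(t), encontramos a(t) = -7·sin(t). Derivando la aceleración, obtenemos la sacudida: j(t) = -7·cos(t). Tenemos la sacudida j(t) = -7·cos(t). Sustituyendo t = pi/2: j(pi/2) = 0.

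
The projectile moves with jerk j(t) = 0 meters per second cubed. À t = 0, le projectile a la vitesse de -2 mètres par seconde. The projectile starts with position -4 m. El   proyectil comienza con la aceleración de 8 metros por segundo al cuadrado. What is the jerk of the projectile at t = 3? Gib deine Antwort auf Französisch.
En utilisant j(t) = 0 et en substituant t = 3, nous trouvons j = 0.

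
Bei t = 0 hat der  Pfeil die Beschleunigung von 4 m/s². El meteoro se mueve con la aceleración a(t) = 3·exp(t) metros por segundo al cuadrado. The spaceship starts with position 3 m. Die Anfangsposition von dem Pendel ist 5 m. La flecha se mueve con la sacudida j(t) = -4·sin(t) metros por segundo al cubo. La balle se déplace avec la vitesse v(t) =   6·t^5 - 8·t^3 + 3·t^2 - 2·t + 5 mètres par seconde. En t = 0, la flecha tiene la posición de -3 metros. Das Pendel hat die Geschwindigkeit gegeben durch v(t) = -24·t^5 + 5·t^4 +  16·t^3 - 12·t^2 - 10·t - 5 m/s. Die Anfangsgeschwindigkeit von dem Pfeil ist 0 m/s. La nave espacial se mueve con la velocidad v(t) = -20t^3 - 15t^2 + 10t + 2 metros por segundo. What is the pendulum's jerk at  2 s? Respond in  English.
Starting from velocity v(t) = -24·t^5 + 5·t^4 + 16·t^3 - 12·t^2 - 10·t - 5, we take 2 derivatives. Taking d/dt of v(t), we find a(t) = -120·t^4 + 20·t^3 + 48·t^2 - 24·t - 10. Differentiating acceleration, we get jerk: j(t) = -480·t^3 + 60·t^2 + 96·t - 24. From the given jerk equation j(t) = -480·t^3 + 60·t^2 + 96·t - 24, we substitute t = 2 to get j = -3432.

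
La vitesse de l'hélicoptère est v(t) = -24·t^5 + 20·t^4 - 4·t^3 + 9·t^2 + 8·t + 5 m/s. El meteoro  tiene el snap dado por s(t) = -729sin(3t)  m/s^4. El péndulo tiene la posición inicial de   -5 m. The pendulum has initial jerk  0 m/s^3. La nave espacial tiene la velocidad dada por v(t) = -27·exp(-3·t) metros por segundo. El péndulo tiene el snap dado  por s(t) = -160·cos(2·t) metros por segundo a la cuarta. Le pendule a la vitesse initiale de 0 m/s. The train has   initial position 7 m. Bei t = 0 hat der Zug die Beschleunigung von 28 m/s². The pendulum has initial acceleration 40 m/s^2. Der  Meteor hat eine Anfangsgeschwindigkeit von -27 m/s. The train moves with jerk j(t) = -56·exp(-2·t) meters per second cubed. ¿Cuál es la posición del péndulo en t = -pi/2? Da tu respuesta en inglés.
We must find the antiderivative of our snap equation s(t) = -160·cos(2·t) 4 times. Taking ∫s(t)dt and applying j(0) = 0, we find j(t) = -80·sin(2·t). The antiderivative of jerk is acceleration. Using a(0) = 40, we get a(t) = 40·cos(2·t). Finding the antiderivative of a(t) and using v(0) = 0: v(t) = 20·sin(2·t). Taking ∫v(t)dt and applying x(0) = -5, we find x(t) = 5 - 10·cos(2·t). From the given position equation x(t) = 5 - 10·cos(2·t), we substitute t = -pi/2 to get x = 15.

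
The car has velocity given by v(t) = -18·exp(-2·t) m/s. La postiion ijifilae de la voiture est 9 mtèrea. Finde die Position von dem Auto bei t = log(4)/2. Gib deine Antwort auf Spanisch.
Necesitamos integrar nuestra ecuación de la velocidad v(t) = -18·exp(-2·t) 1 vez. Integrando la velocidad y usando la condición inicial x(0) = 9, obtenemos x(t) = 9·exp(-2·t). Usando x(t) = 9·exp(-2·t) y sustituyendo t = log(4)/2, encontramos x = 9/4.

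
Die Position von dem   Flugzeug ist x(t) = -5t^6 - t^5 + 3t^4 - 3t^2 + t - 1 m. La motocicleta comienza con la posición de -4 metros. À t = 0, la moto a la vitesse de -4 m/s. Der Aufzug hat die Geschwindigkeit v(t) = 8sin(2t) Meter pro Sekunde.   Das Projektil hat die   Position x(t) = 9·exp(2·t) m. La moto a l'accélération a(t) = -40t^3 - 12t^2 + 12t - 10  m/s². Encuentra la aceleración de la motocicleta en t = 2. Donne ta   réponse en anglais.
From the given acceleration equation a(t) = -40·t^3 - 12·t^2 + 12·t - 10, we substitute t = 2 to get a = -354.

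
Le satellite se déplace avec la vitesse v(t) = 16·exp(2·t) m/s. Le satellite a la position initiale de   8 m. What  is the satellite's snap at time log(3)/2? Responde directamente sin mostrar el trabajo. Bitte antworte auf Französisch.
s(log(3)/2) = 384.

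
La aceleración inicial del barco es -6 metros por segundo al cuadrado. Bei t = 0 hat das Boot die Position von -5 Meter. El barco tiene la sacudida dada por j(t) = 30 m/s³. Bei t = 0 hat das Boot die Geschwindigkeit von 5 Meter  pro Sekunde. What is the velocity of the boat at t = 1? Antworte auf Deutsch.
Ausgehend von dem Ruck j(t) = 30, nehmen wir 2 Stammfunktionen. Durch Integration von dem Ruck und Verwendung der Anfangsbedingung a(0) = -6, erhalten wir a(t) = 30·t - 6. Das Integral von der Beschleunigung, mit v(0) = 5, ergibt die Geschwindigkeit: v(t) = 15·t^2 - 6·t + 5. Aus der Gleichung für die Geschwindigkeit v(t) = 15·t^2 - 6·t + 5, setzen wir t = 1 ein und erhalten v = 14.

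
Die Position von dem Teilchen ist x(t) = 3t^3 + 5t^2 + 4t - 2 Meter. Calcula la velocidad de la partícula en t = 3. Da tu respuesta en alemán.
Um dies zu lösen, müssen wir 1 Ableitung unserer Gleichung für die Position x(t) = 3·t^3 + 5·t^2 + 4·t - 2 nehmen. Durch Ableiten von der Position erhalten wir die Geschwindigkeit: v(t) = 9·t^2 + 10·t + 4. Wir haben die Geschwindigkeit v(t) = 9·t^2 + 10·t + 4. Durch Einsetzen von t = 3: v(3) = 115.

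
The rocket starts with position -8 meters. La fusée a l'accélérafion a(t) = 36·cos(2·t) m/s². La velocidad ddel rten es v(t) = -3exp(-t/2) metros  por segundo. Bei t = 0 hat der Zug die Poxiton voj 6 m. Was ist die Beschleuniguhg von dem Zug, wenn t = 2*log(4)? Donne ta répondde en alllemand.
Um dies zu lösen, müssen wir 1 Ableitung unserer Gleichung für die Geschwindigkeit v(t) = -3·exp(-t/2) nehmen. Durch Ableiten von der Geschwindigkeit erhalten wir die Beschleunigung: a(t) = 3·exp(-t/2)/2. Mit a(t) = 3·exp(-t/2)/2 und Einsetzen von t = 2*log(4), finden wir a = 3/8.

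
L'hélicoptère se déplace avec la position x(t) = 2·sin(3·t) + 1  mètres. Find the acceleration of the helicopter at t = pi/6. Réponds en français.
En partant de la position x(t) = 2·sin(3·t) + 1, nous prenons 2 dérivées. En dérivant la position, nous obtenons la vitesse: v(t) = 6·cos(3·t). La dérivée de la vitesse donne l'accélération: a(t) = -18·sin(3·t). En utilisant a(t) = -18·sin(3·t) et en substituant t = pi/6, nous trouvons a = -18.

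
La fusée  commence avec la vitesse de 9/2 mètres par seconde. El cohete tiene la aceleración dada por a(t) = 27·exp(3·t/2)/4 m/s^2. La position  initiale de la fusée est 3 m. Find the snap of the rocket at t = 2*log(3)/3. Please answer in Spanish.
Debemos derivar nuestra ecuación de la aceleración a(t) = 27·exp(3·t/2)/4 2 veces. Derivando la aceleración, obtenemos la sacudida: j(t) = 81·exp(3·t/2)/8. Tomando d/dt de j(t), encontramos s(t) = 243·exp(3·t/2)/16. De la ecuación del snap s(t) = 243·exp(3·t/2)/16, sustituimos t = 2*log(3)/3 para obtener s = 729/16.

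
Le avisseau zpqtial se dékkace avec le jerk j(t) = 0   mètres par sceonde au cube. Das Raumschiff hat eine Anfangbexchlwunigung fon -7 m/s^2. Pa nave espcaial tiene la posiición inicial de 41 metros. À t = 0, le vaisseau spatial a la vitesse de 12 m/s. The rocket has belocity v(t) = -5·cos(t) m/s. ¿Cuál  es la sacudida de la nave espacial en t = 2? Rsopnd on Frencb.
De l'équation du jerk j(t) = 0, nous substituons t = 2 pour obtenir j = 0.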